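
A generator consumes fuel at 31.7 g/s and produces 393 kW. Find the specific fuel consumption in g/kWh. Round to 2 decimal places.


SFC = (mf / BP) * 3600
Rate = 31.7 / 393 = 0.080662 g/(s*kW)
SFC = 0.080662 * 3600 = 290.38 g/kWh


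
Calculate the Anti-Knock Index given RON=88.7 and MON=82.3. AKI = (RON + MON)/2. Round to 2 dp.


AKI = (RON + MON) / 2
AKI = (88.7 + 82.3) / 2
AKI = 171.0 / 2 = 85.50


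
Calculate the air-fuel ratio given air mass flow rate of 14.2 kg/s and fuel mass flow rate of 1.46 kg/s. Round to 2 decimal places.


AFR = m_air / m_fuel
AFR = 14.2 / 1.46 = 9.73


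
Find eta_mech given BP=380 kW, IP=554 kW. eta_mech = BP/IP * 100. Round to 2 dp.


eta_mech = (BP / IP) * 100
Ratio = 380 / 554 = 0.6859
eta_mech = 0.6859 * 100 = 68.59%


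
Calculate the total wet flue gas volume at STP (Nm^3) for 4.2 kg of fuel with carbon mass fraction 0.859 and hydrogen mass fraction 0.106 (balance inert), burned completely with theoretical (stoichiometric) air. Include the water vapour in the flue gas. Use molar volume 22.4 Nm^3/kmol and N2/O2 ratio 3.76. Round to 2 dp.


Per kg fuel: CO2 = (C/12 kmol)*22.4 = (0.859/12)*22.4 = 1.60347 Nm^3
Per kg fuel: H2O = (H/2 kmol)*22.4 = (0.106/2)*22.4 = 1.18720 Nm^3
O2 needed per kg fuel = C/12 + H/4 = 0.859/12 + 0.106/4 = 0.09808333 kmol
Per kg fuel: N2 = O2*3.76*22.4 = 0.09808333*3.76*22.4 = 8.26097 Nm^3
Total per kg = 1.60347 + 1.18720 + 8.26097 = 11.05164 Nm^3
Total = 11.05164 * 4.2 = 46.42 Nm^3


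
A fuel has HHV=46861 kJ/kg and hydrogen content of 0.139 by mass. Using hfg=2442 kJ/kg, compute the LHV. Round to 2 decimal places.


LHV = HHV - hfg * 9 * H
Water correction = 2442 * 9 * 0.139 = 3054.942 kJ/kg
LHV = 46861 - 3054.942 = 43806.06 kJ/kg


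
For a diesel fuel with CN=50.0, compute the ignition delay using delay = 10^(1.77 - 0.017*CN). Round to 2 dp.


delay = 10^(1.77 - 0.017*CN)
Exponent = 1.77 - 0.017*50.0 = 0.9200
delay = 10^0.9200 = 8.32 ms


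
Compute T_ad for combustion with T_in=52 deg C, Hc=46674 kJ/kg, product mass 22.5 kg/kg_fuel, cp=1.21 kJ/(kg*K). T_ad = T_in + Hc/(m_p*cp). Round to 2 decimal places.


T_ad = T_in + Hc / (m_p * cp)
Denominator = 22.5 * 1.21 = 27.2250
Temperature rise = 46674 / 27.2250 = 1714.38 K
T_ad = 52 + 1714.38 = 1766.38 deg C


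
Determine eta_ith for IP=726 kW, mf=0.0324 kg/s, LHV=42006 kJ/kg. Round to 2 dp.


eta_ith = (IP / (mf * LHV)) * 100
Denominator = 0.0324 * 42006 = 1360.9944 kW
eta_ith = (726 / 1360.9944) * 100 = 53.34%


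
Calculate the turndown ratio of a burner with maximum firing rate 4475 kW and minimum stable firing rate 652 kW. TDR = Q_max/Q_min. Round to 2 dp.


TDR = Q_max / Q_min
TDR = 4475 / 652 = 6.86


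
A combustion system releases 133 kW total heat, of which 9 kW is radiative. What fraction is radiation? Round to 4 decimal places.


f_rad = Q_rad / Q_total
f_rad = 9 / 133 = 0.0677


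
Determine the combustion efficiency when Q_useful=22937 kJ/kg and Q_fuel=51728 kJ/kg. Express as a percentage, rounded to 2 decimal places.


Efficiency = (Q_useful / Q_fuel) * 100
Efficiency = (22937 / 51728) * 100
Efficiency = 0.4434 * 100 = 44.34%


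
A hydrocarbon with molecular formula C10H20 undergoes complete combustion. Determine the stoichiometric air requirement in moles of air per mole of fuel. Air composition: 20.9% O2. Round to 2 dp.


Balanced combustion: C10H20 + 15 O2 -> 10 CO2 + 10 H2O
O2 needed = C + H/4 = 10 + 20/4 = 15.00 moles
Air moles = O2 / 0.209 = 15.00 / 0.209 = 71.77 moles air


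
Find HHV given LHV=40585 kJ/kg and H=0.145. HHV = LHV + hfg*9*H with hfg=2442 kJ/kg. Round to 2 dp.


HHV = LHV + hfg * 9 * H
Water addition = 2442 * 9 * 0.145 = 3186.810 kJ/kg
HHV = 40585 + 3186.810 = 43771.81 kJ/kg


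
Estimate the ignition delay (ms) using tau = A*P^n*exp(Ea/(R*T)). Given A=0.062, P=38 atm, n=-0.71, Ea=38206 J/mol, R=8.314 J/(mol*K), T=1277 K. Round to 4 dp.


tau = A * P^n * exp(Ea/(R*T))
P^n = 38^(-0.71) = 0.07557074
Ea/(R*T) = 38206/(8.314*1277) = 3.598576
exp(Ea/(R*T)) = 36.546148
tau = 0.062 * 0.07557074 * 36.546148 = 0.1712 ms


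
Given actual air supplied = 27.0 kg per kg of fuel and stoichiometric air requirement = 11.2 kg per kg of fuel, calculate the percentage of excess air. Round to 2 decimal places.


Excess air = actual - stoichiometric = 27.0 - 11.2 = 15.80 kg/kg fuel
Excess air % = (excess / stoich) * 100 = (15.80 / 11.2) * 100 = 141.07%


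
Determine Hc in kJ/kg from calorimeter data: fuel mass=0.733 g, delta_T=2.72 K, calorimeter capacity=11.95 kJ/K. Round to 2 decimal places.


Hc = C_cal * delta_T / m_fuel
Q_released = 11.95 * 2.72 = 32.5040 kJ
m_fuel = 0.733 g = 0.733/1000 kg = 0.000733 kg
Hc = 32.5040 / 0.000733 = 44343.79 kJ/kg


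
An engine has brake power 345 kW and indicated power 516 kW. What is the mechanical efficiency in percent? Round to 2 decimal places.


eta_mech = (BP / IP) * 100
Ratio = 345 / 516 = 0.6686
eta_mech = 0.6686 * 100 = 66.86%


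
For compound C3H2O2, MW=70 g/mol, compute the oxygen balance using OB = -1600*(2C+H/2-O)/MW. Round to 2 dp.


OB = -1600 * (2C + H/2 - O) / MW
Inner = 2*3 + 2/2 - 2 = 5.00
OB = -1600 * 5.00 / 70 = -114.29%


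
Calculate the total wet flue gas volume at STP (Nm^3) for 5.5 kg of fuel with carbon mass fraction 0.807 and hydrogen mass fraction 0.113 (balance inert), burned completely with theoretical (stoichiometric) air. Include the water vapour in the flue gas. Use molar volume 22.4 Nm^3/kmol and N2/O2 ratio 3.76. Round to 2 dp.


Per kg fuel: CO2 = (C/12 kmol)*22.4 = (0.807/12)*22.4 = 1.50640 Nm^3
Per kg fuel: H2O = (H/2 kmol)*22.4 = (0.113/2)*22.4 = 1.26560 Nm^3
O2 needed per kg fuel = C/12 + H/4 = 0.807/12 + 0.113/4 = 0.09550000 kmol
Per kg fuel: N2 = O2*3.76*22.4 = 0.09550000*3.76*22.4 = 8.04339 Nm^3
Total per kg = 1.50640 + 1.26560 + 8.04339 = 10.81539 Nm^3
Total = 10.81539 * 5.5 = 59.48 Nm^3


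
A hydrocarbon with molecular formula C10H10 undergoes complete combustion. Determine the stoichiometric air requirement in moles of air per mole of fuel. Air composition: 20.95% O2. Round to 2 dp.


Balanced combustion: C10H10 + 12.5 O2 -> 10 CO2 + 5 H2O
O2 needed = C + H/4 = 10 + 10/4 = 12.50 moles
Air moles = O2 / 0.2095 = 12.50 / 0.2095 = 59.67 moles air


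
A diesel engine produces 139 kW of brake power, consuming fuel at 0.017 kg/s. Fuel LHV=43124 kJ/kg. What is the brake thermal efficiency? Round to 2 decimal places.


eta_BTE = (BP / (mf * LHV)) * 100
Denominator = 0.017 * 43124 = 733.1080 kW
eta_BTE = (139 / 733.1080) * 100 = 18.96%


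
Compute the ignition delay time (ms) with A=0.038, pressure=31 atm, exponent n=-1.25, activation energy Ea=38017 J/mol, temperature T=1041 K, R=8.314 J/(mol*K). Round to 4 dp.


tau = A * P^n * exp(Ea/(R*T))
P^n = 31^(-1.25) = 0.01367092
Ea/(R*T) = 38017/(8.314*1041) = 4.392554
exp(Ea/(R*T)) = 80.846625
tau = 0.038 * 0.01367092 * 80.846625 = 0.0420 ms


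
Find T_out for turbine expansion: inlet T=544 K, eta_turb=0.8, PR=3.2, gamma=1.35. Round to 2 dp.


T_out = T_in * (1 - eta * (1 - PR^(-(gamma-1)/gamma)))
Exponent = -(1.35-1)/1.35 = -0.25925926
PR^exp = 3.2^(-0.25925926) = 0.73966521
Factor = 1 - 0.8*(1 - 0.73966521) = 0.79173217
T_out = 544 * 0.79173217 = 430.70 K


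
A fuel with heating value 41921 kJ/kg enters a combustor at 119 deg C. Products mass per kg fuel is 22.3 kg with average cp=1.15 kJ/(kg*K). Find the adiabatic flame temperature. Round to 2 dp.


T_ad = T_in + Hc / (m_p * cp)
Denominator = 22.3 * 1.15 = 25.6450
Temperature rise = 41921 / 25.6450 = 1634.67 K
T_ad = 119 + 1634.67 = 1753.67 deg C


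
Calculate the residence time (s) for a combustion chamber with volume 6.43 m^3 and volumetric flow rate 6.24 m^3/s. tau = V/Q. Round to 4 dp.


tau = V / Q_flow
tau = 6.43 / 6.24 = 1.0304 s


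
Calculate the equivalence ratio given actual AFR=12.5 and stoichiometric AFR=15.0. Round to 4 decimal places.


phi = AFR_stoich / AFR_actual
phi = 15.0 / 12.5 = 1.2000


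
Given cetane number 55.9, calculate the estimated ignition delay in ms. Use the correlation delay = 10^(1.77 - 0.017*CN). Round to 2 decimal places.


delay = 10^(1.77 - 0.017*CN)
Exponent = 1.77 - 0.017*55.9 = 0.8197
delay = 10^0.8197 = 6.60 ms


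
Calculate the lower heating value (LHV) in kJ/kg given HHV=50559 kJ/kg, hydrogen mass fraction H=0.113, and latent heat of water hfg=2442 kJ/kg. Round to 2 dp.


LHV = HHV - hfg * 9 * H
Water correction = 2442 * 9 * 0.113 = 2483.514 kJ/kg
LHV = 50559 - 2483.514 = 48075.49 kJ/kg


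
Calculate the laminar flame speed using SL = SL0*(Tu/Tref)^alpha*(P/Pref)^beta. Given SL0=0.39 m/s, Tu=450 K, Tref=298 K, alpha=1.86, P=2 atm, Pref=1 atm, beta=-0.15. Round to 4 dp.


SL = SL0 * (Tu/Tref)^alpha * (P/Pref)^beta
T ratio = 450/298 = 1.51006711
(T ratio)^alpha = 1.51006711^1.86 = 2.152450
(P/Pref)^beta = 2^(-0.15) = 0.901250
SL = 0.39 * 2.152450 * 0.901250 = 0.7566 m/s


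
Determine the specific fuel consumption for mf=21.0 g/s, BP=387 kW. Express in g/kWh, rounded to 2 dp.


SFC = (mf / BP) * 3600
Rate = 21.0 / 387 = 0.054264 g/(s*kW)
SFC = 0.054264 * 3600 = 195.35 g/kWh


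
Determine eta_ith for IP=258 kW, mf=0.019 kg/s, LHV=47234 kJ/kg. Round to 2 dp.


eta_ith = (IP / (mf * LHV)) * 100
Denominator = 0.019 * 47234 = 897.4460 kW
eta_ith = (258 / 897.4460) * 100 = 28.75%


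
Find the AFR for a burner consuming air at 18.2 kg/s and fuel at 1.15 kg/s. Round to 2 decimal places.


AFR = m_air / m_fuel
AFR = 18.2 / 1.15 = 15.83


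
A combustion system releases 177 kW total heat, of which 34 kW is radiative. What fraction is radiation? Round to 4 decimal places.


f_rad = Q_rad / Q_total
f_rad = 34 / 177 = 0.1921


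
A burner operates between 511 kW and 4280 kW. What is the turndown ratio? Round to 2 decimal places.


TDR = Q_max / Q_min
TDR = 4280 / 511 = 8.38


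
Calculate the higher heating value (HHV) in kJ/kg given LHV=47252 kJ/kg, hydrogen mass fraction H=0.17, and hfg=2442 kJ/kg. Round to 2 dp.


HHV = LHV + hfg * 9 * H
Water addition = 2442 * 9 * 0.17 = 3736.260 kJ/kg
HHV = 47252 + 3736.260 = 50988.26 kJ/kg


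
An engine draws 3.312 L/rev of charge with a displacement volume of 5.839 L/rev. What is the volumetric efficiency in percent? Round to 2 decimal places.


eta_v = (V_actual / V_disp) * 100
Ratio = 3.312 / 5.839 = 0.5672
eta_v = 0.5672 * 100 = 56.72%


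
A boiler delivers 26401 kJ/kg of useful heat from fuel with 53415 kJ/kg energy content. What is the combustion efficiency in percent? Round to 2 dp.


Efficiency = (Q_useful / Q_fuel) * 100
Efficiency = (26401 / 53415) * 100
Efficiency = 0.4943 * 100 = 49.43%


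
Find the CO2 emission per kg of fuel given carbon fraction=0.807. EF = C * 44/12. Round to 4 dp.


EF = C_frac * (M_CO2 / M_C)
EF = 0.807 * (44/12)
EF = 0.807 * 3.666667 = 2.9590 kg_CO2/kg_fuel


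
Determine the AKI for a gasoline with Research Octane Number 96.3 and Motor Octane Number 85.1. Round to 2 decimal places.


AKI = (RON + MON) / 2
AKI = (96.3 + 85.1) / 2
AKI = 181.4 / 2 = 90.70


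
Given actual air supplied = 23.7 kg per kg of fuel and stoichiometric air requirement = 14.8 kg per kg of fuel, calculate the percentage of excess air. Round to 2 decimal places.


Excess air = actual - stoichiometric = 23.7 - 14.8 = 8.90 kg/kg fuel
Excess air % = (excess / stoich) * 100 = (8.90 / 14.8) * 100 = 60.14%


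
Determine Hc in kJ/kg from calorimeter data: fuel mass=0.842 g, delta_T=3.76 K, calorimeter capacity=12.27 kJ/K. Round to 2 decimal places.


Hc = C_cal * delta_T / m_fuel
Q_released = 12.27 * 3.76 = 46.1352 kJ
m_fuel = 0.842 g = 0.842/1000 kg = 0.000842 kg
Hc = 46.1352 / 0.000842 = 54792.40 kJ/kg


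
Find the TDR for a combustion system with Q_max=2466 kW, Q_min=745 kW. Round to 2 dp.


TDR = Q_max / Q_min
TDR = 2466 / 745 = 3.31


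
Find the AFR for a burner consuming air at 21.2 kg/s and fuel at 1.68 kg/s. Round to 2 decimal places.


AFR = m_air / m_fuel
AFR = 21.2 / 1.68 = 12.62


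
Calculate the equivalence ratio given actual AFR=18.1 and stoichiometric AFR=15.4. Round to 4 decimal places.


phi = AFR_stoich / AFR_actual
phi = 15.4 / 18.1 = 0.8508


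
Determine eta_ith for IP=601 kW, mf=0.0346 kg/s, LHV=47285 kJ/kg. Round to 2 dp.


eta_ith = (IP / (mf * LHV)) * 100
Denominator = 0.0346 * 47285 = 1636.0610 kW
eta_ith = (601 / 1636.0610) * 100 = 36.73%


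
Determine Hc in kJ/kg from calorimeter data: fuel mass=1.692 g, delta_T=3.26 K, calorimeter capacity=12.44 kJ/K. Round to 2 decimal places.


Hc = C_cal * delta_T / m_fuel
Q_released = 12.44 * 3.26 = 40.5544 kJ
m_fuel = 1.692 g = 1.692/1000 kg = 0.001692 kg
Hc = 40.5544 / 0.001692 = 23968.32 kJ/kg


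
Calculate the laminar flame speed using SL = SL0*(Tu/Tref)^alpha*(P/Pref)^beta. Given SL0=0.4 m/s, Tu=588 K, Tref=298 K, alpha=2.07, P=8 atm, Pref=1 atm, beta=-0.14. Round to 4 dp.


SL = SL0 * (Tu/Tref)^alpha * (P/Pref)^beta
T ratio = 588/298 = 1.97315436
(T ratio)^alpha = 1.97315436^2.07 = 4.083038
(P/Pref)^beta = 8^(-0.14) = 0.747425
SL = 0.4 * 4.083038 * 0.747425 = 1.2207 m/s


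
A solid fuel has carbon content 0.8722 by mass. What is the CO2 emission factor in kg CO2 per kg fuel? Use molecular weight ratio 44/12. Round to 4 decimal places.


EF = C_frac * (M_CO2 / M_C)
EF = 0.8722 * (44/12)
EF = 0.8722 * 3.666667 = 3.1981 kg_CO2/kg_fuel


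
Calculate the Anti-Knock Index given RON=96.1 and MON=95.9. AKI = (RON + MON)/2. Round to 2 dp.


AKI = (RON + MON) / 2
AKI = (96.1 + 95.9) / 2
AKI = 192.0 / 2 = 96.00


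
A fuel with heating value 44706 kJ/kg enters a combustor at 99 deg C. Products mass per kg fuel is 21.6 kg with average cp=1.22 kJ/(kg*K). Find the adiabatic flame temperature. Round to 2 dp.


T_ad = T_in + Hc / (m_p * cp)
Denominator = 21.6 * 1.22 = 26.3520
Temperature rise = 44706 / 26.3520 = 1696.49 K
T_ad = 99 + 1696.49 = 1795.49 deg C


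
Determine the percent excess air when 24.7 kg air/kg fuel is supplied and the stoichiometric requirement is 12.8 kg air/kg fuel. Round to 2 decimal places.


Excess air = actual - stoichiometric = 24.7 - 12.8 = 11.90 kg/kg fuel
Excess air % = (excess / stoich) * 100 = (11.90 / 12.8) * 100 = 92.97%


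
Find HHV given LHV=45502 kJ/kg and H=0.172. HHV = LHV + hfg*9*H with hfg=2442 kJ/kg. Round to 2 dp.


HHV = LHV + hfg * 9 * H
Water addition = 2442 * 9 * 0.172 = 3780.216 kJ/kg
HHV = 45502 + 3780.216 = 49282.22 kJ/kg


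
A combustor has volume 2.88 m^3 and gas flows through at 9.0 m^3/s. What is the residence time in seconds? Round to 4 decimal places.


tau = V / Q_flow
tau = 2.88 / 9.0 = 0.3200 s


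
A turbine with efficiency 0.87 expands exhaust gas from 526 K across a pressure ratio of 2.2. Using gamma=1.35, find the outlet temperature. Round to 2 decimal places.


T_out = T_in * (1 - eta * (1 - PR^(-(gamma-1)/gamma)))
Exponent = -(1.35-1)/1.35 = -0.25925926
PR^exp = 2.2^(-0.25925926) = 0.81512413
Factor = 1 - 0.87*(1 - 0.81512413) = 0.83915799
T_out = 526 * 0.83915799 = 441.40 K


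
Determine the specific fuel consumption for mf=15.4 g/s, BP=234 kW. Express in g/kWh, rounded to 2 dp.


SFC = (mf / BP) * 3600
Rate = 15.4 / 234 = 0.065812 g/(s*kW)
SFC = 0.065812 * 3600 = 236.92 g/kWh


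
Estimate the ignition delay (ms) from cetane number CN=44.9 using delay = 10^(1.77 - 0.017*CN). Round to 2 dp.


delay = 10^(1.77 - 0.017*CN)
Exponent = 1.77 - 0.017*44.9 = 1.0067
delay = 10^1.0067 = 10.16 ms


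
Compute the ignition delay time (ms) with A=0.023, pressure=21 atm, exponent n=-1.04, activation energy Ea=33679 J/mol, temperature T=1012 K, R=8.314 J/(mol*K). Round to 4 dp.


tau = A * P^n * exp(Ea/(R*T))
P^n = 21^(-1.04) = 0.04215916
Ea/(R*T) = 33679/(8.314*1012) = 4.002844
exp(Ea/(R*T)) = 54.753643
tau = 0.023 * 0.04215916 * 54.753643 = 0.0531 ms


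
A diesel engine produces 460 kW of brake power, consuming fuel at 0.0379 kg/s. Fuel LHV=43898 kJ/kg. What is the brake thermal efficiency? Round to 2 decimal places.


eta_BTE = (BP / (mf * LHV)) * 100
Denominator = 0.0379 * 43898 = 1663.7342 kW
eta_BTE = (460 / 1663.7342) * 100 = 27.65%


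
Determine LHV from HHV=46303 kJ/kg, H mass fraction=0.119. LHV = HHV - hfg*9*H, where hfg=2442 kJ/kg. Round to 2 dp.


LHV = HHV - hfg * 9 * H
Water correction = 2442 * 9 * 0.119 = 2615.382 kJ/kg
LHV = 46303 - 2615.382 = 43687.62 kJ/kg


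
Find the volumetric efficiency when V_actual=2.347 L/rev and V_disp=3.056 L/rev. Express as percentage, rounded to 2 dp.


eta_v = (V_actual / V_disp) * 100
Ratio = 2.347 / 3.056 = 0.7680
eta_v = 0.7680 * 100 = 76.80%


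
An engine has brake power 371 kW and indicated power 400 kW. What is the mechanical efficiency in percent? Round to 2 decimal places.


eta_mech = (BP / IP) * 100
Ratio = 371 / 400 = 0.9275
eta_mech = 0.9275 * 100 = 92.75%


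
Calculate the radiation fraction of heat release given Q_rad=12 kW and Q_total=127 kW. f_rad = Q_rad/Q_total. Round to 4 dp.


f_rad = Q_rad / Q_total
f_rad = 12 / 127 = 0.0945


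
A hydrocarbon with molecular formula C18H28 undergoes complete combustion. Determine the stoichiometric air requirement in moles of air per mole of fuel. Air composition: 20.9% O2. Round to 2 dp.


Balanced combustion: C18H28 + 25 O2 -> 18 CO2 + 14 H2O
O2 needed = C + H/4 = 18 + 28/4 = 25.00 moles
Air moles = O2 / 0.209 = 25.00 / 0.209 = 119.62 moles air


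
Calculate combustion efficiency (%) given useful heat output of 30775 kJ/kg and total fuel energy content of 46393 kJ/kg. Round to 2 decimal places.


Efficiency = (Q_useful / Q_fuel) * 100
Efficiency = (30775 / 46393) * 100
Efficiency = 0.6634 * 100 = 66.34%


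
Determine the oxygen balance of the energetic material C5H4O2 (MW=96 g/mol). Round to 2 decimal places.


OB = -1600 * (2C + H/2 - O) / MW
Inner = 2*5 + 4/2 - 2 = 10.00
OB = -1600 * 10.00 / 96 = -166.67%


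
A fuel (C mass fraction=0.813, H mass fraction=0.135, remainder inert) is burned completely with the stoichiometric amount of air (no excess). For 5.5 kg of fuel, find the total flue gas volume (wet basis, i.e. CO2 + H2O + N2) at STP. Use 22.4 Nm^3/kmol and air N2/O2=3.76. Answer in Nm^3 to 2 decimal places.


Per kg fuel: CO2 = (C/12 kmol)*22.4 = (0.813/12)*22.4 = 1.51760 Nm^3
Per kg fuel: H2O = (H/2 kmol)*22.4 = (0.135/2)*22.4 = 1.51200 Nm^3
O2 needed per kg fuel = C/12 + H/4 = 0.813/12 + 0.135/4 = 0.10150000 kmol
Per kg fuel: N2 = O2*3.76*22.4 = 0.10150000*3.76*22.4 = 8.54874 Nm^3
Total per kg = 1.51760 + 1.51200 + 8.54874 = 11.57834 Nm^3
Total = 11.57834 * 5.5 = 63.68 Nm^3


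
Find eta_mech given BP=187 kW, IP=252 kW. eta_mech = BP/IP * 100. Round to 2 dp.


eta_mech = (BP / IP) * 100
Ratio = 187 / 252 = 0.7421
eta_mech = 0.7421 * 100 = 74.21%


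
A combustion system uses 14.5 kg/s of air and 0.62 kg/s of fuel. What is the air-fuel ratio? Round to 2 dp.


AFR = m_air / m_fuel
AFR = 14.5 / 0.62 = 23.39


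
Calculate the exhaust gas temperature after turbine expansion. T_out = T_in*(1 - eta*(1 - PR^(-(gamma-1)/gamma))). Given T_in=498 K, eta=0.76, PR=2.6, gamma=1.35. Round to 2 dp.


T_out = T_in * (1 - eta * (1 - PR^(-(gamma-1)/gamma)))
Exponent = -(1.35-1)/1.35 = -0.25925926
PR^exp = 2.6^(-0.25925926) = 0.78057442
Factor = 1 - 0.76*(1 - 0.78057442) = 0.83323656
T_out = 498 * 0.83323656 = 414.95 K


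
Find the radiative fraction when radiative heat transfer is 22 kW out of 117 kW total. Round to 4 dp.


f_rad = Q_rad / Q_total
f_rad = 22 / 117 = 0.1880


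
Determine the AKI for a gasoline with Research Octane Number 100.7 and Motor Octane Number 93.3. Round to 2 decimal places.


AKI = (RON + MON) / 2
AKI = (100.7 + 93.3) / 2
AKI = 194.0 / 2 = 97.00


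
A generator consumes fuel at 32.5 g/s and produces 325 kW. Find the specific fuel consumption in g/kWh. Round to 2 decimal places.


SFC = (mf / BP) * 3600
Rate = 32.5 / 325 = 0.100000 g/(s*kW)
SFC = 0.100000 * 3600 = 360.00 g/kWh


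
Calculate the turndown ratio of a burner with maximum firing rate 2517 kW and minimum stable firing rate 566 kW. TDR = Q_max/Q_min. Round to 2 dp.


TDR = Q_max / Q_min
TDR = 2517 / 566 = 4.45


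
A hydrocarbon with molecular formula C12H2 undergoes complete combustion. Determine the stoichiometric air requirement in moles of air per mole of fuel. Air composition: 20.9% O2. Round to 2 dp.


Balanced combustion: C12H2 + 12.5 O2 -> 12 CO2 + 1 H2O
O2 needed = C + H/4 = 12 + 2/4 = 12.50 moles
Air moles = O2 / 0.209 = 12.50 / 0.209 = 59.81 moles air


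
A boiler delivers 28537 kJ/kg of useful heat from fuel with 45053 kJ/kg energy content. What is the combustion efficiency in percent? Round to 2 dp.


Efficiency = (Q_useful / Q_fuel) * 100
Efficiency = (28537 / 45053) * 100
Efficiency = 0.6334 * 100 = 63.34%


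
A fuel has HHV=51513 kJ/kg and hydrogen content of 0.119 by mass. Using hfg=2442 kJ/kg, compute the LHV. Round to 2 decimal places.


LHV = HHV - hfg * 9 * H
Water correction = 2442 * 9 * 0.119 = 2615.382 kJ/kg
LHV = 51513 - 2615.382 = 48897.62 kJ/kg


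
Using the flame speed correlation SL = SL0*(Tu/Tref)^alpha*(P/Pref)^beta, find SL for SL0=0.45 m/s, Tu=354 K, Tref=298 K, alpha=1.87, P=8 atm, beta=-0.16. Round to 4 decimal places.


SL = SL0 * (Tu/Tref)^alpha * (P/Pref)^beta
T ratio = 354/298 = 1.18791946
(T ratio)^alpha = 1.18791946^1.87 = 1.379913
(P/Pref)^beta = 8^(-0.16) = 0.716978
SL = 0.45 * 1.379913 * 0.716978 = 0.4452 m/s


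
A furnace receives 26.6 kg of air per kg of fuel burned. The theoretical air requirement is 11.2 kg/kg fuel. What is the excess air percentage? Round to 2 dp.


Excess air = actual - stoichiometric = 26.6 - 11.2 = 15.40 kg/kg fuel
Excess air % = (excess / stoich) * 100 = (15.40 / 11.2) * 100 = 137.50%


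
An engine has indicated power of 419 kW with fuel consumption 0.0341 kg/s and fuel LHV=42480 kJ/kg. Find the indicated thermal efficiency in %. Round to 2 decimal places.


eta_ith = (IP / (mf * LHV)) * 100
Denominator = 0.0341 * 42480 = 1448.5680 kW
eta_ith = (419 / 1448.5680) * 100 = 28.93%


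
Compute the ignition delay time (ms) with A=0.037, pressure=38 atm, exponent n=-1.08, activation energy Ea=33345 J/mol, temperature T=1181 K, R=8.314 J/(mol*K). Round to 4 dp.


tau = A * P^n * exp(Ea/(R*T))
P^n = 38^(-1.08) = 0.01967133
Ea/(R*T) = 33345/(8.314*1181) = 3.396024
exp(Ea/(R*T)) = 29.845212
tau = 0.037 * 0.01967133 * 29.845212 = 0.0217 ms


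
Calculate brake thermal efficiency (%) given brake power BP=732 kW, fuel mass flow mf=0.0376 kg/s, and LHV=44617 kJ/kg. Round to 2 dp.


eta_BTE = (BP / (mf * LHV)) * 100
Denominator = 0.0376 * 44617 = 1677.5992 kW
eta_BTE = (732 / 1677.5992) * 100 = 43.63%


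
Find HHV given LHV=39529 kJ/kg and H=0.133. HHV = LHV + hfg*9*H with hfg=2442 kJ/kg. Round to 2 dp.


HHV = LHV + hfg * 9 * H
Water addition = 2442 * 9 * 0.133 = 2923.074 kJ/kg
HHV = 39529 + 2923.074 = 42452.07 kJ/kg


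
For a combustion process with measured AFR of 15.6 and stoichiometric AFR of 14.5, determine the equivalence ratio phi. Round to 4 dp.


phi = AFR_stoich / AFR_actual
phi = 14.5 / 15.6 = 0.9295


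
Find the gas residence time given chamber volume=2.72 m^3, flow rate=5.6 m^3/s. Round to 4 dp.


tau = V / Q_flow
tau = 2.72 / 5.6 = 0.4857 s


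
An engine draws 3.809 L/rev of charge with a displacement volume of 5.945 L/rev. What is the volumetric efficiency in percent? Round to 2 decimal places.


eta_v = (V_actual / V_disp) * 100
Ratio = 3.809 / 5.945 = 0.6407
eta_v = 0.6407 * 100 = 64.07%


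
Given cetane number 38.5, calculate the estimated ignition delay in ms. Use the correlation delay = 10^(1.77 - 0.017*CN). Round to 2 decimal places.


delay = 10^(1.77 - 0.017*CN)
Exponent = 1.77 - 0.017*38.5 = 1.1155
delay = 10^1.1155 = 13.05 ms


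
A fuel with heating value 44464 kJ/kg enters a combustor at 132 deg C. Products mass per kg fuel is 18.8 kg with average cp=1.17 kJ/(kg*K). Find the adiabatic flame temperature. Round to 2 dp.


T_ad = T_in + Hc / (m_p * cp)
Denominator = 18.8 * 1.17 = 21.9960
Temperature rise = 44464 / 21.9960 = 2021.46 K
T_ad = 132 + 2021.46 = 2153.46 deg C


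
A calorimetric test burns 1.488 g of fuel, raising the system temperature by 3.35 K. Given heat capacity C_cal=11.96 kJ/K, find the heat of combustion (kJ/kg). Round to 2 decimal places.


Hc = C_cal * delta_T / m_fuel
Q_released = 11.96 * 3.35 = 40.0660 kJ
m_fuel = 1.488 g = 1.488/1000 kg = 0.001488 kg
Hc = 40.0660 / 0.001488 = 26926.08 kJ/kg


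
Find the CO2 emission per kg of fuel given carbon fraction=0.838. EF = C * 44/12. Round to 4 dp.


EF = C_frac * (M_CO2 / M_C)
EF = 0.838 * (44/12)
EF = 0.838 * 3.666667 = 3.0727 kg_CO2/kg_fuel


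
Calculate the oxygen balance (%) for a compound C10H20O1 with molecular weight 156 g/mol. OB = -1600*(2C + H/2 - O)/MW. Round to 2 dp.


OB = -1600 * (2C + H/2 - O) / MW
Inner = 2*10 + 20/2 - 1 = 29.00
OB = -1600 * 29.00 / 156 = -297.44%


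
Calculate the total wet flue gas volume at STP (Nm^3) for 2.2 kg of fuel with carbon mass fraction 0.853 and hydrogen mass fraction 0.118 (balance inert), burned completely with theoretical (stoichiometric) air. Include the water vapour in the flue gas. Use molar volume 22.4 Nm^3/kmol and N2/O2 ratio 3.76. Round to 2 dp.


Per kg fuel: CO2 = (C/12 kmol)*22.4 = (0.853/12)*22.4 = 1.59227 Nm^3
Per kg fuel: H2O = (H/2 kmol)*22.4 = (0.118/2)*22.4 = 1.32160 Nm^3
O2 needed per kg fuel = C/12 + H/4 = 0.853/12 + 0.118/4 = 0.10058333 kmol
Per kg fuel: N2 = O2*3.76*22.4 = 0.10058333*3.76*22.4 = 8.47153 Nm^3
Total per kg = 1.59227 + 1.32160 + 8.47153 = 11.38540 Nm^3
Total = 11.38540 * 2.2 = 25.05 Nm^3


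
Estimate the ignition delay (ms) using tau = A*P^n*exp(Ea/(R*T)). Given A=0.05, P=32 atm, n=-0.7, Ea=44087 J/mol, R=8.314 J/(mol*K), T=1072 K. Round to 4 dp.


tau = A * P^n * exp(Ea/(R*T))
P^n = 32^(-0.7) = 0.08838835
Ea/(R*T) = 44087/(8.314*1072) = 4.946588
exp(Ea/(R*T)) = 140.694099
tau = 0.05 * 0.08838835 * 140.694099 = 0.6218 ms


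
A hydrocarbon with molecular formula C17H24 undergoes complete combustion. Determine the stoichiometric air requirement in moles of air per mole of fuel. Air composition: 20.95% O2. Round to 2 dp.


Balanced combustion: C17H24 + 23 O2 -> 17 CO2 + 12 H2O
O2 needed = C + H/4 = 17 + 24/4 = 23.00 moles
Air moles = O2 / 0.2095 = 23.00 / 0.2095 = 109.79 moles air


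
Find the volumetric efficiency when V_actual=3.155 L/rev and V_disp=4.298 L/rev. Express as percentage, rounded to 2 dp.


eta_v = (V_actual / V_disp) * 100
Ratio = 3.155 / 4.298 = 0.7341
eta_v = 0.7341 * 100 = 73.41%


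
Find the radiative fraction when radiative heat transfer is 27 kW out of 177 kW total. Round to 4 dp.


f_rad = Q_rad / Q_total
f_rad = 27 / 177 = 0.1525


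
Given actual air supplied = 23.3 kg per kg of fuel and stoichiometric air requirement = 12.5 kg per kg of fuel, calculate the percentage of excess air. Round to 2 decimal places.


Excess air = actual - stoichiometric = 23.3 - 12.5 = 10.80 kg/kg fuel
Excess air % = (excess / stoich) * 100 = (10.80 / 12.5) * 100 = 86.40%


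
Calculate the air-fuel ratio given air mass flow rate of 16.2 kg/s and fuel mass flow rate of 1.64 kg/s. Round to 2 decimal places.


AFR = m_air / m_fuel
AFR = 16.2 / 1.64 = 9.88


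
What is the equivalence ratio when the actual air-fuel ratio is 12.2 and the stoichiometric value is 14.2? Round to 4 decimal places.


phi = AFR_stoich / AFR_actual
phi = 14.2 / 12.2 = 1.1639


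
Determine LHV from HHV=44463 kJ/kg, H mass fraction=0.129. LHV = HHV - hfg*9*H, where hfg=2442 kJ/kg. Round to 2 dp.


LHV = HHV - hfg * 9 * H
Water correction = 2442 * 9 * 0.129 = 2835.162 kJ/kg
LHV = 44463 - 2835.162 = 41627.84 kJ/kg


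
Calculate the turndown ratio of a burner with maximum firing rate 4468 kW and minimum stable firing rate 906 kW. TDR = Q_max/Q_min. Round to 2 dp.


TDR = Q_max / Q_min
TDR = 4468 / 906 = 4.93


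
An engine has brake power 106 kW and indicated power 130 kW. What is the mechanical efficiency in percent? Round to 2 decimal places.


eta_mech = (BP / IP) * 100
Ratio = 106 / 130 = 0.8154
eta_mech = 0.8154 * 100 = 81.54%


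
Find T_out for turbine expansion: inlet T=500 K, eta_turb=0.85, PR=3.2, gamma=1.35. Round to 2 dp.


T_out = T_in * (1 - eta * (1 - PR^(-(gamma-1)/gamma)))
Exponent = -(1.35-1)/1.35 = -0.25925926
PR^exp = 3.2^(-0.25925926) = 0.73966521
Factor = 1 - 0.85*(1 - 0.73966521) = 0.77871543
T_out = 500 * 0.77871543 = 389.36 K


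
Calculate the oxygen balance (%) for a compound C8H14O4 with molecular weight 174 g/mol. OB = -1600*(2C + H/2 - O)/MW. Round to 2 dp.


OB = -1600 * (2C + H/2 - O) / MW
Inner = 2*8 + 14/2 - 4 = 19.00
OB = -1600 * 19.00 / 174 = -174.71%


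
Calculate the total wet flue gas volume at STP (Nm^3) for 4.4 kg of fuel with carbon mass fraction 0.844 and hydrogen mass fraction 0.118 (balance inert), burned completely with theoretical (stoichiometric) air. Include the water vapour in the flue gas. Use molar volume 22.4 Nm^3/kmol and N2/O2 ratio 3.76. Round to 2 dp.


Per kg fuel: CO2 = (C/12 kmol)*22.4 = (0.844/12)*22.4 = 1.57547 Nm^3
Per kg fuel: H2O = (H/2 kmol)*22.4 = (0.118/2)*22.4 = 1.32160 Nm^3
O2 needed per kg fuel = C/12 + H/4 = 0.844/12 + 0.118/4 = 0.09983333 kmol
Per kg fuel: N2 = O2*3.76*22.4 = 0.09983333*3.76*22.4 = 8.40836 Nm^3
Total per kg = 1.57547 + 1.32160 + 8.40836 = 11.30543 Nm^3
Total = 11.30543 * 4.4 = 49.74 Nm^3


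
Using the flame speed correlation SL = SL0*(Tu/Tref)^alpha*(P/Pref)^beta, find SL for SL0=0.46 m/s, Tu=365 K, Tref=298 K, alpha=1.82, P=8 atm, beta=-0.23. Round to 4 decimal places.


SL = SL0 * (Tu/Tref)^alpha * (P/Pref)^beta
T ratio = 365/298 = 1.22483221
(T ratio)^alpha = 1.22483221^1.82 = 1.446437
(P/Pref)^beta = 8^(-0.23) = 0.619854
SL = 0.46 * 1.446437 * 0.619854 = 0.4124 m/s


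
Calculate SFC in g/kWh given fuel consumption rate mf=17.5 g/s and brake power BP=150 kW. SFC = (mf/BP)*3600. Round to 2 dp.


SFC = (mf / BP) * 3600
Rate = 17.5 / 150 = 0.116667 g/(s*kW)
SFC = 0.116667 * 3600 = 420.00 g/kWh


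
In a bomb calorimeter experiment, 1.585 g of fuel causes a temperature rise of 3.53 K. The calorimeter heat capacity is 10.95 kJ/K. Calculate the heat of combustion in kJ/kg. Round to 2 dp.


Hc = C_cal * delta_T / m_fuel
Q_released = 10.95 * 3.53 = 38.6535 kJ
m_fuel = 1.585 g = 1.585/1000 kg = 0.001585 kg
Hc = 38.6535 / 0.001585 = 24387.07 kJ/kg


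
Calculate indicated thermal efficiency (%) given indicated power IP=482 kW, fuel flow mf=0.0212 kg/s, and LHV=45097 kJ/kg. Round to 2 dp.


eta_ith = (IP / (mf * LHV)) * 100
Denominator = 0.0212 * 45097 = 956.0564 kW
eta_ith = (482 / 956.0564) * 100 = 50.42%


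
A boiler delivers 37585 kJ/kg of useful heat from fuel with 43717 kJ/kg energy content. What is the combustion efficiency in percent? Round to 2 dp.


Efficiency = (Q_useful / Q_fuel) * 100
Efficiency = (37585 / 43717) * 100
Efficiency = 0.8597 * 100 = 85.97%


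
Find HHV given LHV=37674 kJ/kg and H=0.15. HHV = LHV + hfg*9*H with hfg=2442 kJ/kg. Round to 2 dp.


HHV = LHV + hfg * 9 * H
Water addition = 2442 * 9 * 0.15 = 3296.700 kJ/kg
HHV = 37674 + 3296.700 = 40970.70 kJ/kg


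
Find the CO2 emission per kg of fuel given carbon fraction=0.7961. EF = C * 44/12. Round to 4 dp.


EF = C_frac * (M_CO2 / M_C)
EF = 0.7961 * (44/12)
EF = 0.7961 * 3.666667 = 2.9190 kg_CO2/kg_fuel


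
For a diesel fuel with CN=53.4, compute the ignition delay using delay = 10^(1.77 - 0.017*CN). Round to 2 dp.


delay = 10^(1.77 - 0.017*CN)
Exponent = 1.77 - 0.017*53.4 = 0.8622
delay = 10^0.8622 = 7.28 ms


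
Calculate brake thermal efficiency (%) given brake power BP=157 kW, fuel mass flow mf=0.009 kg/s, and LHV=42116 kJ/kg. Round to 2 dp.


eta_BTE = (BP / (mf * LHV)) * 100
Denominator = 0.009 * 42116 = 379.0440 kW
eta_BTE = (157 / 379.0440) * 100 = 41.42%


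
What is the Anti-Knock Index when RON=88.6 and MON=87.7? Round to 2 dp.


AKI = (RON + MON) / 2
AKI = (88.6 + 87.7) / 2
AKI = 176.3 / 2 = 88.15


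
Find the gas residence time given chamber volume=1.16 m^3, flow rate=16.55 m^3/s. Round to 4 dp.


tau = V / Q_flow
tau = 1.16 / 16.55 = 0.0701 s


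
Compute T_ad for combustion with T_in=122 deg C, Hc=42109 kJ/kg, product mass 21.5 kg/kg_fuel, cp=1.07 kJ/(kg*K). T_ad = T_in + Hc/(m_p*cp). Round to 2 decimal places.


T_ad = T_in + Hc / (m_p * cp)
Denominator = 21.5 * 1.07 = 23.0050
Temperature rise = 42109 / 23.0050 = 1830.43 K
T_ad = 122 + 1830.43 = 1952.43 deg C


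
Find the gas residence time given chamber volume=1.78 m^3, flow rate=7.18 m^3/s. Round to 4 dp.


tau = V / Q_flow
tau = 1.78 / 7.18 = 0.2479 s


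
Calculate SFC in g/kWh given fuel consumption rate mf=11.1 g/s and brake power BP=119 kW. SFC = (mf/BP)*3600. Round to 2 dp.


SFC = (mf / BP) * 3600
Rate = 11.1 / 119 = 0.093277 g/(s*kW)
SFC = 0.093277 * 3600 = 335.80 g/kWh


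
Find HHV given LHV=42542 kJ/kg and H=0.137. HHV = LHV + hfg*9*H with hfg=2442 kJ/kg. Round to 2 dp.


HHV = LHV + hfg * 9 * H
Water addition = 2442 * 9 * 0.137 = 3010.986 kJ/kg
HHV = 42542 + 3010.986 = 45552.99 kJ/kg


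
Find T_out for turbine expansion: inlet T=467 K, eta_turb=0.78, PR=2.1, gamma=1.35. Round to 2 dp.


T_out = T_in * (1 - eta * (1 - PR^(-(gamma-1)/gamma)))
Exponent = -(1.35-1)/1.35 = -0.25925926
PR^exp = 2.1^(-0.25925926) = 0.82501466
Factor = 1 - 0.78*(1 - 0.82501466) = 0.86351143
T_out = 467 * 0.86351143 = 403.26 K


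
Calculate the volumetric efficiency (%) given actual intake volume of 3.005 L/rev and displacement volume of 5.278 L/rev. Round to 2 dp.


eta_v = (V_actual / V_disp) * 100
Ratio = 3.005 / 5.278 = 0.5693
eta_v = 0.5693 * 100 = 56.93%


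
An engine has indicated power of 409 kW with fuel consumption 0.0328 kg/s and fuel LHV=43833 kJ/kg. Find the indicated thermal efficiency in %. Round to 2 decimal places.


eta_ith = (IP / (mf * LHV)) * 100
Denominator = 0.0328 * 43833 = 1437.7224 kW
eta_ith = (409 / 1437.7224) * 100 = 28.45%


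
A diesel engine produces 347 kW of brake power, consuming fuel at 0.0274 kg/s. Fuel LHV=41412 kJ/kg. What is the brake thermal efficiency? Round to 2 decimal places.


eta_BTE = (BP / (mf * LHV)) * 100
Denominator = 0.0274 * 41412 = 1134.6888 kW
eta_BTE = (347 / 1134.6888) * 100 = 30.58%


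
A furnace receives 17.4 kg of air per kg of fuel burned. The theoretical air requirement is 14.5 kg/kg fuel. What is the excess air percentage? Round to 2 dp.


Excess air = actual - stoichiometric = 17.4 - 14.5 = 2.90 kg/kg fuel
Excess air % = (excess / stoich) * 100 = (2.90 / 14.5) * 100 = 20.00%


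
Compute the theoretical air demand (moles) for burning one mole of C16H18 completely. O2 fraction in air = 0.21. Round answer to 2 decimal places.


Balanced combustion: C16H18 + 20.5 O2 -> 16 CO2 + 9 H2O
O2 needed = C + H/4 = 16 + 18/4 = 20.50 moles
Air moles = O2 / 0.21 = 20.50 / 0.21 = 97.62 moles air


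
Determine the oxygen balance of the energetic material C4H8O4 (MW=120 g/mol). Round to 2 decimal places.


OB = -1600 * (2C + H/2 - O) / MW
Inner = 2*4 + 8/2 - 4 = 8.00
OB = -1600 * 8.00 / 120 = -106.67%


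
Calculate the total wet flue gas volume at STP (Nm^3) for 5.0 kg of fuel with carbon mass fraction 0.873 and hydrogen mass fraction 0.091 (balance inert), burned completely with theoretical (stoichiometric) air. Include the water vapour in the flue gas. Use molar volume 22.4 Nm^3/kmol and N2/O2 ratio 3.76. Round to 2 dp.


Per kg fuel: CO2 = (C/12 kmol)*22.4 = (0.873/12)*22.4 = 1.62960 Nm^3
Per kg fuel: H2O = (H/2 kmol)*22.4 = (0.091/2)*22.4 = 1.01920 Nm^3
O2 needed per kg fuel = C/12 + H/4 = 0.873/12 + 0.091/4 = 0.09550000 kmol
Per kg fuel: N2 = O2*3.76*22.4 = 0.09550000*3.76*22.4 = 8.04339 Nm^3
Total per kg = 1.62960 + 1.01920 + 8.04339 = 10.69219 Nm^3
Total = 10.69219 * 5.0 = 53.46 Nm^3


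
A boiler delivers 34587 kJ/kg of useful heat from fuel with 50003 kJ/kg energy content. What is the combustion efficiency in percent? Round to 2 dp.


Efficiency = (Q_useful / Q_fuel) * 100
Efficiency = (34587 / 50003) * 100
Efficiency = 0.6917 * 100 = 69.17%


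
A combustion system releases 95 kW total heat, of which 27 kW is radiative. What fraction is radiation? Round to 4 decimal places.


f_rad = Q_rad / Q_total
f_rad = 27 / 95 = 0.2842


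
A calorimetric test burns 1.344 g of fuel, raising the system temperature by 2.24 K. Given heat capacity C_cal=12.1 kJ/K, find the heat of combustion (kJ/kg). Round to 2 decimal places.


Hc = C_cal * delta_T / m_fuel
Q_released = 12.1 * 2.24 = 27.1040 kJ
m_fuel = 1.344 g = 1.344/1000 kg = 0.001344 kg
Hc = 27.1040 / 0.001344 = 20166.67 kJ/kg


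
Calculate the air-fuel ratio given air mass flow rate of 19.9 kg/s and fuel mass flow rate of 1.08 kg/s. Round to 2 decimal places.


AFR = m_air / m_fuel
AFR = 19.9 / 1.08 = 18.43


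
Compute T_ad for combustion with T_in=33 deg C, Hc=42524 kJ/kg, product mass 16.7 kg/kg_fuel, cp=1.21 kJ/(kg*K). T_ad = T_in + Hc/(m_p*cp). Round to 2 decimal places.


T_ad = T_in + Hc / (m_p * cp)
Denominator = 16.7 * 1.21 = 20.2070
Temperature rise = 42524 / 20.2070 = 2104.42 K
T_ad = 33 + 2104.42 = 2137.42 deg C


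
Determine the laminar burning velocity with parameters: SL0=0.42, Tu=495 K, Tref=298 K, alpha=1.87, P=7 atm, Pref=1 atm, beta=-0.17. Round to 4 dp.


SL = SL0 * (Tu/Tref)^alpha * (P/Pref)^beta
T ratio = 495/298 = 1.66107383
(T ratio)^alpha = 1.66107383^1.87 = 2.583017
(P/Pref)^beta = 7^(-0.17) = 0.718345
SL = 0.42 * 2.583017 * 0.718345 = 0.7793 m/s


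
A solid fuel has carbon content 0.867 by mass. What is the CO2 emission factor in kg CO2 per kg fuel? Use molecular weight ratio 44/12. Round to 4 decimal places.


EF = C_frac * (M_CO2 / M_C)
EF = 0.867 * (44/12)
EF = 0.867 * 3.666667 = 3.1790 kg_CO2/kg_fuel


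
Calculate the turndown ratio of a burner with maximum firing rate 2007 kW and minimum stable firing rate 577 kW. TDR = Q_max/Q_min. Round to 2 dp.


TDR = Q_max / Q_min
TDR = 2007 / 577 = 3.48


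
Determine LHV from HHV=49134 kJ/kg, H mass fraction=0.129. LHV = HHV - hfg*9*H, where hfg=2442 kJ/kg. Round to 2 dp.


LHV = HHV - hfg * 9 * H
Water correction = 2442 * 9 * 0.129 = 2835.162 kJ/kg
LHV = 49134 - 2835.162 = 46298.84 kJ/kg


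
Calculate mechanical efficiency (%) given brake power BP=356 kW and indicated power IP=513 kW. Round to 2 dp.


eta_mech = (BP / IP) * 100
Ratio = 356 / 513 = 0.6940
eta_mech = 0.6940 * 100 = 69.40%


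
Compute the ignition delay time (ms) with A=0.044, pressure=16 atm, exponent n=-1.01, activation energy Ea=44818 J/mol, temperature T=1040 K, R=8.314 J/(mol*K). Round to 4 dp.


tau = A * P^n * exp(Ea/(R*T))
P^n = 16^(-1.01) = 0.06079093
Ea/(R*T) = 44818/(8.314*1040) = 5.183333
exp(Ea/(R*T)) = 178.276020
tau = 0.044 * 0.06079093 * 178.276020 = 0.4769 ms


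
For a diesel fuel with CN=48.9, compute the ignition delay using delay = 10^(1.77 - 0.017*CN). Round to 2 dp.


delay = 10^(1.77 - 0.017*CN)
Exponent = 1.77 - 0.017*48.9 = 0.9387
delay = 10^0.9387 = 8.68 ms


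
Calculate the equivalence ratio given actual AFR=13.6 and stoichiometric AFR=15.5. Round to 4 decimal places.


phi = AFR_stoich / AFR_actual
phi = 15.5 / 13.6 = 1.1397


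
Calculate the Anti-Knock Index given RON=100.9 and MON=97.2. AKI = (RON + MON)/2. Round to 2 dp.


AKI = (RON + MON) / 2
AKI = (100.9 + 97.2) / 2
AKI = 198.1 / 2 = 99.05


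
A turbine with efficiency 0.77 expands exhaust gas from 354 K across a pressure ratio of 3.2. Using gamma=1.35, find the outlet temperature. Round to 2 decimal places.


T_out = T_in * (1 - eta * (1 - PR^(-(gamma-1)/gamma)))
Exponent = -(1.35-1)/1.35 = -0.25925926
PR^exp = 3.2^(-0.25925926) = 0.73966521
Factor = 1 - 0.77*(1 - 0.73966521) = 0.79954221
T_out = 354 * 0.79954221 = 283.04 K
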